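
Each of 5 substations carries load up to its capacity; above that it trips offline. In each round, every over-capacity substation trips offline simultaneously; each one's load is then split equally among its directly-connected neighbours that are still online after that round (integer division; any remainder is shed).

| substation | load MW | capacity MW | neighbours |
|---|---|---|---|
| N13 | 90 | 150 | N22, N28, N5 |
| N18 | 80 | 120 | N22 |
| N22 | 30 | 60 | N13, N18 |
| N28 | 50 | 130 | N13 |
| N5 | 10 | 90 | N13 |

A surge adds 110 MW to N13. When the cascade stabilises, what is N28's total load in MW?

116

Round 1 — N13 at 200 > 150. N13 trips offline.
  N13 sheds 200 MW to N22, N28, N5: 66 each (2 lost).
    N22: 30+66 = 96 > 60
    N28: 50+66 = 116 ≤ 130
    N5: 10+66 = 76 ≤ 90
Round 2 — N22 trips offline.
  N22 sheds 96 MW to N18: 96 each.
    N18: 80+96 = 176 > 120
Round 3 — N18 trips offline.
  N18 sheds 176 MW: no online neighbours, lost.
No further trips.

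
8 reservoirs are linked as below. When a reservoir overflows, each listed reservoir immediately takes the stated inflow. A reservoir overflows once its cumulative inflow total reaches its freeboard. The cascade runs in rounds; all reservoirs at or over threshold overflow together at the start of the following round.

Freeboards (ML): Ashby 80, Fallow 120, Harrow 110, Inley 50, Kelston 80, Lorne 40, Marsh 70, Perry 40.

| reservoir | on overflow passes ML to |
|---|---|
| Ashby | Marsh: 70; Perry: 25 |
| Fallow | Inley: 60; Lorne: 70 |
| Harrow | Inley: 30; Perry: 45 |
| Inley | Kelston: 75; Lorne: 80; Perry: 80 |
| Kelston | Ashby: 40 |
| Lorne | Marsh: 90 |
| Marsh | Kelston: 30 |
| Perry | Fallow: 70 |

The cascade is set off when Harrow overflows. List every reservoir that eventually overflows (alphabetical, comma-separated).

Harrow, Perry

Round 1 — Harrow overflows (initial).
  Inley: +30 → 30 < 50
  Perry: +45 → 45 ≥ 40
Round 2 — Perry overflows.
  Fallow: +70 → 70 < 120
No further overflows.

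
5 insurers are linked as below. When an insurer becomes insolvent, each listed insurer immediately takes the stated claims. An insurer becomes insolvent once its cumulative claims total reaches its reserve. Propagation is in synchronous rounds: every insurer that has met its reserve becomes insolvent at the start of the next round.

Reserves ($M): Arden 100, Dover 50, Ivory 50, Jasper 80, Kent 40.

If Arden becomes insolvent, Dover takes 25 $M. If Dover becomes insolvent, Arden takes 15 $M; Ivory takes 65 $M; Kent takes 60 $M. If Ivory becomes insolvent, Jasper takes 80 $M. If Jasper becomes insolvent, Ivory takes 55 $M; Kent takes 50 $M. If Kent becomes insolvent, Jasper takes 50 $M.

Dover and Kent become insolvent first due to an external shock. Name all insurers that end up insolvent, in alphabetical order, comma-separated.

Dover, Ivory, Jasper, Kent

Round 1 — Dover, Kent become insolvent (initial).
  Arden: +15 → 15 < 100
  Ivory: +65 → 65 ≥ 50
  Jasper: +50 → 50 < 80
Round 2 — Ivory becomes insolvent.
  Jasper: +80 → 130 ≥ 80
Round 3 — Jasper becomes insolvent.
No further insolvencies.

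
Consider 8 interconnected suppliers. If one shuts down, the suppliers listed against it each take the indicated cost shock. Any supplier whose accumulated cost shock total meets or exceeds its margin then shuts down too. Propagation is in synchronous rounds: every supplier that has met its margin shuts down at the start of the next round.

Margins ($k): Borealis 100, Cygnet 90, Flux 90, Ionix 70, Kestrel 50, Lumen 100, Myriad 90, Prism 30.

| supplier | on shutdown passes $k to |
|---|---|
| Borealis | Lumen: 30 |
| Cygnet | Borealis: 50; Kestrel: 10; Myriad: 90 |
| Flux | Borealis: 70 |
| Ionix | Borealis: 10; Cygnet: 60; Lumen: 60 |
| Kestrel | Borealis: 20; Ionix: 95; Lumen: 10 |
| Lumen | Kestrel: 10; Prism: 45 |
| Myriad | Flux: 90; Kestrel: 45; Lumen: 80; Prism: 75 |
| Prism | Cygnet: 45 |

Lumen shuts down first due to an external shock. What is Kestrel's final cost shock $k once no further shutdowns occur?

Round 1 — Lumen shuts down (initial).
  Kestrel: +10 → 10 < 50
  Prism: +45 → 45 ≥ 30
Round 2 — Prism shuts down.
  Cygnet: +45 → 45 < 90
No further shutdowns.

10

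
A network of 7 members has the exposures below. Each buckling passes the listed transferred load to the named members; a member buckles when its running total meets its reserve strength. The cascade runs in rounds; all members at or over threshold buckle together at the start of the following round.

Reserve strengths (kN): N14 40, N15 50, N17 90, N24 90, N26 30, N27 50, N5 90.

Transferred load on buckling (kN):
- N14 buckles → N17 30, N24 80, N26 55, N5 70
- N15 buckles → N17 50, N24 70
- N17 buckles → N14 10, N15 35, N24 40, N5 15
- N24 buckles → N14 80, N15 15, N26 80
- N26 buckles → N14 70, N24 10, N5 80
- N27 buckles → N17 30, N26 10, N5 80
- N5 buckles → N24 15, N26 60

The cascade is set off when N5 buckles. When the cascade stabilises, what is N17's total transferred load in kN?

Round 1 — N5 buckles (initial).
  N24: +15 → 15 < 90
  N26: +60 → 60 ≥ 30
Round 2 — N26 buckles.
  N14: +70 → 70 ≥ 40
  N24: +10 → 25 < 90
Round 3 — N14 buckles.
  N17: +30 → 30 < 90
  N24: +80 → 105 ≥ 90
Round 4 — N24 buckles.
  N15: +15 → 15 < 50
No further bucklings.

30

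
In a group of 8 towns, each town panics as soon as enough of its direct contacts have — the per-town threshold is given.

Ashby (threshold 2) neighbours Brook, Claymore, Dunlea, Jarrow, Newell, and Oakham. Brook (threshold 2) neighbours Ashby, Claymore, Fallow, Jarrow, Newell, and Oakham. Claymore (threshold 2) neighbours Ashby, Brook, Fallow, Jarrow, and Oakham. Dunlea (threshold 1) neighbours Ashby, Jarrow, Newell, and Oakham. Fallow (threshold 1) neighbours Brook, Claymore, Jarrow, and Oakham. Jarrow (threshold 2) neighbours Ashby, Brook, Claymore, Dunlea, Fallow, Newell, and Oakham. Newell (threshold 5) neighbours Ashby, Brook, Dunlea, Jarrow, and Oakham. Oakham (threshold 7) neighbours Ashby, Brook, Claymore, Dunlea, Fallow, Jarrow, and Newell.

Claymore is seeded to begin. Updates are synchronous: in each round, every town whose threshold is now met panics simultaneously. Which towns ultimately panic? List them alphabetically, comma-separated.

Ashby, Brook, Claymore, Dunlea, Fallow, Jarrow

Round 1 — Claymore panics (initial).
Round 2 — checking thresholds:
  Ashby: 1 of 6 neighbours < 2, not yet.
  Brook: 1 of 6 neighbours < 2, not yet.
  Fallow: 1 of 4 neighbours ≥ 1, panics.
  Jarrow: 1 of 7 neighbours < 2, not yet.
  Oakham: 1 of 7 neighbours < 7, not yet.
Round 3 — checking thresholds:
  Ashby: 1 of 6 neighbours < 2, not yet.
  Brook: 2 of 6 neighbours ≥ 2, panics.
  Jarrow: 2 of 7 neighbours ≥ 2, panics.
  Oakham: 2 of 7 neighbours < 7, not yet.
Round 4 — checking thresholds:
  Ashby: 3 of 6 neighbours ≥ 2, panics.
  Dunlea: 1 of 4 neighbours ≥ 1, panics.
  Newell: 2 of 5 neighbours < 5, not yet.
  Oakham: 4 of 7 neighbours < 7, not yet.
Round 5 — no new panics; cascade stops.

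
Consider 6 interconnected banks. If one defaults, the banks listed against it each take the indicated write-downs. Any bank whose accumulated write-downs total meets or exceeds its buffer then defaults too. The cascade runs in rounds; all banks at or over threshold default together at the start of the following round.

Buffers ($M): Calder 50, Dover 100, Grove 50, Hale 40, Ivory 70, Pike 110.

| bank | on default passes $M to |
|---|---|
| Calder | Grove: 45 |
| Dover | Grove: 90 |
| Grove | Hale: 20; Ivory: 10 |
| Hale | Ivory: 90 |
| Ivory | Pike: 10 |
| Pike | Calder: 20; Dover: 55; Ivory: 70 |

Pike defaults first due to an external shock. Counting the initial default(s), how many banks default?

Round 1 — Pike defaults (initial).
  Calder: +20 → 20 < 50
  Dover: +55 → 55 < 100
  Ivory: +70 → 70 ≥ 70
Round 2 — Ivory defaults.
No further defaults.

2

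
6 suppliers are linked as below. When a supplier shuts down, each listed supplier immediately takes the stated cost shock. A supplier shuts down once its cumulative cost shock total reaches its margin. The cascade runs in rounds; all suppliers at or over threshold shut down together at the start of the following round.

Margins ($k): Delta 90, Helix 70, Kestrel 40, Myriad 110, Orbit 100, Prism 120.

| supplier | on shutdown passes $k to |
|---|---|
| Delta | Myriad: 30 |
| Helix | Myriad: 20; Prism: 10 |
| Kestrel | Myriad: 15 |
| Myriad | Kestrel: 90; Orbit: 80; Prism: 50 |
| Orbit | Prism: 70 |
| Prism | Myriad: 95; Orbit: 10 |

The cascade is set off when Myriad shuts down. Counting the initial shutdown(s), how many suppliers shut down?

Round 1 — Myriad shuts down (initial).
  Kestrel: +90 → 90 ≥ 40
  Orbit: +80 → 80 < 100
  Prism: +50 → 50 < 120
Round 2 — Kestrel shuts down.
No further shutdowns.

2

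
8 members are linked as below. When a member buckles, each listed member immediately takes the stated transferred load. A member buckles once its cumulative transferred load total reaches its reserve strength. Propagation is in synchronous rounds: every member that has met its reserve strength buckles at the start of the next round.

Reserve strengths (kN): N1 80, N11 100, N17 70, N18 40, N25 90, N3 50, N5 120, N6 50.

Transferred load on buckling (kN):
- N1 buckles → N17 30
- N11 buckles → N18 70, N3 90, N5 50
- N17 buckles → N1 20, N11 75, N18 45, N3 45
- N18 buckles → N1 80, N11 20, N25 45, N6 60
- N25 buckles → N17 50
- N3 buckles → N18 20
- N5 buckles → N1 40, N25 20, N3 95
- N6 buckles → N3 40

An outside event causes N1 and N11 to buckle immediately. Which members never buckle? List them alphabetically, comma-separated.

Round 1 — N1, N11 buckle (initial).
  N17: +30 → 30 < 70
  N18: +70 → 70 ≥ 40
  N3: +90 → 90 ≥ 50
  N5: +50 → 50 < 120
Round 2 — N18, N3 buckle.
  N25: +45 → 45 < 90
  N6: +60 → 60 ≥ 50
Round 3 — N6 buckles.
No further bucklings.

N17, N25, N5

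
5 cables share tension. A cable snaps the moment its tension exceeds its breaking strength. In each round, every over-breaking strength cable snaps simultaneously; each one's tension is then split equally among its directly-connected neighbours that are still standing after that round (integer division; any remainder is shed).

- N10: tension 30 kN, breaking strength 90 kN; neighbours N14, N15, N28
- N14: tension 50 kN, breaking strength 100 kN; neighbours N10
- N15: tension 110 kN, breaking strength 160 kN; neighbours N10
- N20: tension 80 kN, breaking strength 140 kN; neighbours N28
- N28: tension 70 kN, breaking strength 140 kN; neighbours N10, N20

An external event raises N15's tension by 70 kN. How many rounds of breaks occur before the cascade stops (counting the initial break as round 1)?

Round 1 — N15 at 180 > 160. N15 snaps.
  N15 sheds 180 kN to N10: 180 each.
    N10: 30+180 = 210 > 90
Round 2 — N10 snaps.
  N10 sheds 210 kN to N14, N28: 105 each.
    N14: 50+105 = 155 > 100
    N28: 70+105 = 175 > 140
Round 3 — N14, N28 snap.
  N14 sheds 155 kN: no online neighbours, lost.
  N28 sheds 175 kN to N20: 175 each.
    N20: 80+175 = 255 > 140
Round 4 — N20 snaps.
  N20 sheds 255 kN: no online neighbours, lost.
No further breaks.

4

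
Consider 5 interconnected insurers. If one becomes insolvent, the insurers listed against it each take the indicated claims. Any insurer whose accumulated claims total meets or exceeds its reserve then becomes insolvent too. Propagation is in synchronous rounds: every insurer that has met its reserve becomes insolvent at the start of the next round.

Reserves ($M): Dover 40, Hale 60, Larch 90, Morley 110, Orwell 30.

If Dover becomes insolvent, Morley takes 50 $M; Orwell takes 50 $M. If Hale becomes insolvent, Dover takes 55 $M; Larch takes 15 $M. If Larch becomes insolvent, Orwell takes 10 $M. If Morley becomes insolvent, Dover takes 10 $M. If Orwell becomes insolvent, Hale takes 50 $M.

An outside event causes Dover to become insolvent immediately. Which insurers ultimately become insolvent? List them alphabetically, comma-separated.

Dover, Orwell

Round 1 — Dover becomes insolvent (initial).
  Morley: +50 → 50 < 110
  Orwell: +50 → 50 ≥ 30
Round 2 — Orwell becomes insolvent.
  Hale: +50 → 50 < 60
No further insolvencies.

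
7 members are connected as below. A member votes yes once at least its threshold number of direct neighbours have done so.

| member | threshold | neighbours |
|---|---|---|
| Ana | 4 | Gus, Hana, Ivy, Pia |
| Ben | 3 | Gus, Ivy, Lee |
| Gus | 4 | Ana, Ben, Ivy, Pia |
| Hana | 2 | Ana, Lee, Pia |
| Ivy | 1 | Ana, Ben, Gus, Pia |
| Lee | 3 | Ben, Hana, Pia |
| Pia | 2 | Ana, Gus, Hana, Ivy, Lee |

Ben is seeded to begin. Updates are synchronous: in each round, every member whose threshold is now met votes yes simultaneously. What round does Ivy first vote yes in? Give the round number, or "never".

2

Round 1 — Ben votes yes (initial).
Round 2 — checking thresholds:
  Gus: 1 of 4 neighbours < 4, not yet.
  Ivy: 1 of 4 neighbours ≥ 1, votes yes.
  Lee: 1 of 3 neighbours < 3, not yet.
Round 3 — no new yes votes; cascade stops.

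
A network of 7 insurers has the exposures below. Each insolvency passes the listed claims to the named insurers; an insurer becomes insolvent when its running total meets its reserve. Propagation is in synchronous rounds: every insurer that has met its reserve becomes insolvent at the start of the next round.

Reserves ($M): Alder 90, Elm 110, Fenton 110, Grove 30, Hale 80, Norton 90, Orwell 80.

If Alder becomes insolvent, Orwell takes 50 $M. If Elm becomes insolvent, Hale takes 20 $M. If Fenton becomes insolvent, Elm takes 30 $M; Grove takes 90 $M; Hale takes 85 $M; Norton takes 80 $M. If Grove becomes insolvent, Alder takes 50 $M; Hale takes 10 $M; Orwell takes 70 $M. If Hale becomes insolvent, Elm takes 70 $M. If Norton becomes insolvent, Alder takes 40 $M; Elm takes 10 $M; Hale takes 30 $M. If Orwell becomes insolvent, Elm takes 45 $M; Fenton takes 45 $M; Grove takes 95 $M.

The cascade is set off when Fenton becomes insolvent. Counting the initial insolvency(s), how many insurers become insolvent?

3

Round 1 — Fenton becomes insolvent (initial).
  Elm: +30 → 30 < 110
  Grove: +90 → 90 ≥ 30
  Hale: +85 → 85 ≥ 80
  Norton: +80 → 80 < 90
Round 2 — Grove, Hale become insolvent.
  Alder: +50 → 50 < 90
  Elm: +70 → 100 < 110
  Orwell: +70 → 70 < 80
No further insolvencies.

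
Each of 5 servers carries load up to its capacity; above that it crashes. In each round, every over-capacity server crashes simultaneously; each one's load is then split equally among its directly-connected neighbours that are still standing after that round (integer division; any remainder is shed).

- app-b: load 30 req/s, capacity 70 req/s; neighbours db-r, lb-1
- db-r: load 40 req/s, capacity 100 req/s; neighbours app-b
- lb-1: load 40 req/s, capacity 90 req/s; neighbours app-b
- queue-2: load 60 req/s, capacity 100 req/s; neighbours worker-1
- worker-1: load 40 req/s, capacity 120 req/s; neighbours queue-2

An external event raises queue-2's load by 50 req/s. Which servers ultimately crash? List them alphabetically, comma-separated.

Round 1 — queue-2 at 110 > 100. queue-2 crashes.
  queue-2 sheds 110 req/s to worker-1: 110 each.
    worker-1: 40+110 = 150 > 120
Round 2 — worker-1 crashes.
  worker-1 sheds 150 req/s: no online neighbours, lost.
No further crashes.

queue-2, worker-1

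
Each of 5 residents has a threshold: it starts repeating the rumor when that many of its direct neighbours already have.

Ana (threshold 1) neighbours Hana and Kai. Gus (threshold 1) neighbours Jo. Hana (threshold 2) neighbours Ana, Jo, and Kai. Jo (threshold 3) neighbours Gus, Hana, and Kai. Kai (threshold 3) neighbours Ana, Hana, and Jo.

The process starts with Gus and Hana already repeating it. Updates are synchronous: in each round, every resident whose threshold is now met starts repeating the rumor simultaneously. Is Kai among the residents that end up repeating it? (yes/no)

Round 1 — Gus, Hana start repeating the rumor (initial).
Round 2 — checking thresholds:
  Ana: 1 of 2 neighbours ≥ 1, starts repeating the rumor.
  Jo: 2 of 3 neighbours < 3, holds.
  Kai: 1 of 3 neighbours < 3, holds.
Round 3 — no new spreads; cascade stops.

no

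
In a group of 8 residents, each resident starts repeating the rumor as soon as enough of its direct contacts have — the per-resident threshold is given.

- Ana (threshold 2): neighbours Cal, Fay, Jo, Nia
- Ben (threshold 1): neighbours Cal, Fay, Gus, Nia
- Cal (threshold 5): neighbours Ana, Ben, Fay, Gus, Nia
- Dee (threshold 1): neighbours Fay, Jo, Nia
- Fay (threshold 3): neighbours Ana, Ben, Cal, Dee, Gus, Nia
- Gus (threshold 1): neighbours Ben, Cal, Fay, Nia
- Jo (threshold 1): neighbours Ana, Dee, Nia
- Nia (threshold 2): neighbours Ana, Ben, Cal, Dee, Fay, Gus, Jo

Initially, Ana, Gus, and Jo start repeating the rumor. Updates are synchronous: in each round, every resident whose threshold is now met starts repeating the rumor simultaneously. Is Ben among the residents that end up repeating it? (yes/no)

yes

Round 1 — Ana, Gus, Jo start repeating the rumor (initial).
Round 2 — checking thresholds:
  Ben: 1 of 4 neighbours ≥ 1, starts repeating the rumor.
  Cal: 2 of 5 neighbours < 5, below threshold.
  Dee: 1 of 3 neighbours ≥ 1, starts repeating the rumor.
  Fay: 2 of 6 neighbours < 3, below threshold.
  Nia: 3 of 7 neighbours ≥ 2, starts repeating the rumor.
Round 3 — checking thresholds:
  Cal: 4 of 5 neighbours < 5, below threshold.
  Fay: 5 of 6 neighbours ≥ 3, starts repeating the rumor.
Round 4 — checking thresholds:
  Cal: 5 of 5 neighbours ≥ 5, starts repeating the rumor.
Round 5 — no new spreads; cascade stops.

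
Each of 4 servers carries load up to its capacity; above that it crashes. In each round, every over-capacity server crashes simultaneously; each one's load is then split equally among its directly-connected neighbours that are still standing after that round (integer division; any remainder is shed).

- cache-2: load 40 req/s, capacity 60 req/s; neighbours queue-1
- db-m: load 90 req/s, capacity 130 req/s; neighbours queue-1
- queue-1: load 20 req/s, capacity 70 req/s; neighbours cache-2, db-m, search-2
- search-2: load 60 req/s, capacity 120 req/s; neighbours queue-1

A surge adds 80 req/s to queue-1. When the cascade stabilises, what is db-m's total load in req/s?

123

Round 1 — queue-1 at 100 > 70. queue-1 crashes.
  queue-1 sheds 100 req/s to cache-2, db-m, search-2: 33 each (1 lost).
    cache-2: 40+33 = 73 > 60
    db-m: 90+33 = 123 ≤ 130
    search-2: 60+33 = 93 ≤ 120
Round 2 — cache-2 crashes.
  cache-2 sheds 73 req/s: no online neighbours, lost.
No further crashes.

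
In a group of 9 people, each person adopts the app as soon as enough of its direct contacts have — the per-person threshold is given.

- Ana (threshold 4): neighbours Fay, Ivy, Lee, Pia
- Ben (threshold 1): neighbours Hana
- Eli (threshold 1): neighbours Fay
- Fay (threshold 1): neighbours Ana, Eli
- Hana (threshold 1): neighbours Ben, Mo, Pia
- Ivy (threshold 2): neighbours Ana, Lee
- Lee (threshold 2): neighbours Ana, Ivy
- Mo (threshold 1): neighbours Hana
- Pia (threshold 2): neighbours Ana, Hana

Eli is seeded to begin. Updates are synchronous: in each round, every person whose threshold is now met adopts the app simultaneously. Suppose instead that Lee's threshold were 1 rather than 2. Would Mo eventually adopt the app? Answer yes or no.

With Lee's threshold at 1:
Round 1 — Eli adopts the app (initial).
Round 2 — checking thresholds:
  Fay: 1 of 2 neighbours ≥ 1, adopts the app.
Round 3 — no new adoptions; cascade stops.

no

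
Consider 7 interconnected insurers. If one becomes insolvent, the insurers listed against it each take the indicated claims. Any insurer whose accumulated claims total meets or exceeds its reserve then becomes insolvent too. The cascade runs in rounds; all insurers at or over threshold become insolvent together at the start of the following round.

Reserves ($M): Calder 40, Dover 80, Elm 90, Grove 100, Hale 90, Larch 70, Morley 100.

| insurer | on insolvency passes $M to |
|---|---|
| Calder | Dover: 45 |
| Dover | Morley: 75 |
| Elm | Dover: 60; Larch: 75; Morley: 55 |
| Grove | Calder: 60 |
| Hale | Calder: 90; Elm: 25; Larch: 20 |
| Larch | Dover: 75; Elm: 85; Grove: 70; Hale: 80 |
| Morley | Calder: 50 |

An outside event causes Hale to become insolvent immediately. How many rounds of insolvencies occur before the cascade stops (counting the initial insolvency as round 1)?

2

Round 1 — Hale becomes insolvent (initial).
  Calder: +90 → 90 ≥ 40
  Elm: +25 → 25 < 90
  Larch: +20 → 20 < 70
Round 2 — Calder becomes insolvent.
  Dover: +45 → 45 < 80
No further insolvencies.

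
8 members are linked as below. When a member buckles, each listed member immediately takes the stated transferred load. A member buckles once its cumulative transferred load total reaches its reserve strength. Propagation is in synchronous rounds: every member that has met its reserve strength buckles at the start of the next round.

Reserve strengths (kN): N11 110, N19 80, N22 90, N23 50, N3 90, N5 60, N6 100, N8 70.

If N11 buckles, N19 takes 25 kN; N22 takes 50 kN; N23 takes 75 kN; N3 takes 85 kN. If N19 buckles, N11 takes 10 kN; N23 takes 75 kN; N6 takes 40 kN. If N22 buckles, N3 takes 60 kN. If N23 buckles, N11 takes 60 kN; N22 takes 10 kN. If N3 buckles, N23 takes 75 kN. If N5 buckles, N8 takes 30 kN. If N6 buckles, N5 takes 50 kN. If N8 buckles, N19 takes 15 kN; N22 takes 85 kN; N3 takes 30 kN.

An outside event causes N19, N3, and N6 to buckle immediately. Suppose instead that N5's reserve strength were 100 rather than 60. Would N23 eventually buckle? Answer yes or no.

With N5's reserve strength at 100:
Round 1 — N19, N3, N6 buckle (initial).
  N11: +10 → 10 < 110
  N23: +75+75 → 150 ≥ 50
  N5: +50 → 50 < 100
Round 2 — N23 buckles.
  N11: +60 → 70 < 110
  N22: +10 → 10 < 90
No further bucklings.

yes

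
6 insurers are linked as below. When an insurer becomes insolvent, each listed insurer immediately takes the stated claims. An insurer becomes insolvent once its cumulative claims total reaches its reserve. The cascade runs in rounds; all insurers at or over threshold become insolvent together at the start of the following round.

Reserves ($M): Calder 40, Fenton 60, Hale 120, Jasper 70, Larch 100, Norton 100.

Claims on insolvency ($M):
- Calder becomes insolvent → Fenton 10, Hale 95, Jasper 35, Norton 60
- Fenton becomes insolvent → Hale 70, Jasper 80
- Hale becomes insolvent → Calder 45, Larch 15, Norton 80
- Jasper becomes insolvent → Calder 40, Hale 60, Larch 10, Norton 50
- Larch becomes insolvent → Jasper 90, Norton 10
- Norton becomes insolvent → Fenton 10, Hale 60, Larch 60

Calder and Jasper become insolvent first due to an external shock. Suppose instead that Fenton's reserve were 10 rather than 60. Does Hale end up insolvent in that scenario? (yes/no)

With Fenton's reserve at 10:
Round 1 — Calder, Jasper become insolvent (initial).
  Fenton: +10 → 10 ≥ 10
  Hale: +95+60 → 155 ≥ 120
  Larch: +10 → 10 < 100
  Norton: +60+50 → 110 ≥ 100
Round 2 — Fenton, Hale, Norton become insolvent.
  Larch: +15+60 → 85 < 100
No further insolvencies.

yes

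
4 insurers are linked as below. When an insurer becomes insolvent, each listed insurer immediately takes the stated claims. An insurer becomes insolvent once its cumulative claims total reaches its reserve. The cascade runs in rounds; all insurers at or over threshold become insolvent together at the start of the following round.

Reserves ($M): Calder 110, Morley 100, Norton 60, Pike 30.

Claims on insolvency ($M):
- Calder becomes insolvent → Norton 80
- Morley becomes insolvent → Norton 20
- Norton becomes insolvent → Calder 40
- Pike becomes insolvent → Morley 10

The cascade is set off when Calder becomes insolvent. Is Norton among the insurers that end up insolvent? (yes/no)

Round 1 — Calder becomes insolvent (initial).
  Norton: +80 → 80 ≥ 60
Round 2 — Norton becomes insolvent.
No further insolvencies.

yes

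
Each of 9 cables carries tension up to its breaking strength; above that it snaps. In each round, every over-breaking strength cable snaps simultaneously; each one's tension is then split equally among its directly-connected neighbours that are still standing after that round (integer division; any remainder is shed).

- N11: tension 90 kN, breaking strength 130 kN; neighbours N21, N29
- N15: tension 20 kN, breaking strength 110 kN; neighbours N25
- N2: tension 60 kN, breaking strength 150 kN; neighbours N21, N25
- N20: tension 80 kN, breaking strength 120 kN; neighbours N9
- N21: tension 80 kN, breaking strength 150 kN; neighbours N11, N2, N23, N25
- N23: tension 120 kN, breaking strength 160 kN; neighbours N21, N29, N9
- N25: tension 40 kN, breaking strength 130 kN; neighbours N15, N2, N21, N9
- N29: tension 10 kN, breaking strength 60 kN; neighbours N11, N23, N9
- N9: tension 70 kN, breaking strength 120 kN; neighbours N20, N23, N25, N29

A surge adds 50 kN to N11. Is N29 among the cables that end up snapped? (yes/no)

yes

Round 1 — N11 at 140 > 130. N11 snaps.
  N11 sheds 140 kN to N21, N29: 70 each.
    N21: 80+70 = 150 ≤ 150
    N29: 10+70 = 80 > 60
Round 2 — N29 snaps.
  N29 sheds 80 kN to N23, N9: 40 each.
    N23: 120+40 = 160 ≤ 160
    N9: 70+40 = 110 ≤ 120
No further breaks.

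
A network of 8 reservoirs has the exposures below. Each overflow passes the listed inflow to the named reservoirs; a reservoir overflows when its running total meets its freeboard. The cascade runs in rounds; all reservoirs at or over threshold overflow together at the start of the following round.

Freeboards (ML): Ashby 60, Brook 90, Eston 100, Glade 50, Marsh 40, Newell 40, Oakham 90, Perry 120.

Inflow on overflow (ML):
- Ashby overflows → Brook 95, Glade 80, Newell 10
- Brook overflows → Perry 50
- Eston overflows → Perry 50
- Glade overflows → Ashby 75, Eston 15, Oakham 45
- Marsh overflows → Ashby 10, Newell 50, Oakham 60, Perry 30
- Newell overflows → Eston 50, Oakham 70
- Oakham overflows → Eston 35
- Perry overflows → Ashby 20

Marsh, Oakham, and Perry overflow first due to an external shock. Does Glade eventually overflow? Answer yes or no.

Round 1 — Marsh, Oakham, Perry overflow (initial).
  Ashby: +10+20 → 30 < 60
  Eston: +35 → 35 < 100
  Newell: +50 → 50 ≥ 40
Round 2 — Newell overflows.
  Eston: +50 → 85 < 100
No further overflows.

no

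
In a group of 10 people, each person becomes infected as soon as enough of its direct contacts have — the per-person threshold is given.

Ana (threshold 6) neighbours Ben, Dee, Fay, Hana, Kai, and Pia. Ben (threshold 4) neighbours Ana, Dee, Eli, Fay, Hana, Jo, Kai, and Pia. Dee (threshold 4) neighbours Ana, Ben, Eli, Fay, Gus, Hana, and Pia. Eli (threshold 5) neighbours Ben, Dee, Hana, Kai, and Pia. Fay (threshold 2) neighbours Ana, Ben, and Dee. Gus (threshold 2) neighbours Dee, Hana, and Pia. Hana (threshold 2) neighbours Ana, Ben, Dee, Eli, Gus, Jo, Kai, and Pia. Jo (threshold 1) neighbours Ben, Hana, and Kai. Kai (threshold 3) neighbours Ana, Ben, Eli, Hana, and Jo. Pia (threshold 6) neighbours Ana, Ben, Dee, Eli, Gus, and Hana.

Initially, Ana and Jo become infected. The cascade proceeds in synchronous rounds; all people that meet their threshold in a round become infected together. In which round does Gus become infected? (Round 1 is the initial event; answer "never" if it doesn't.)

Round 1 — Ana, Jo become infected (initial).
Round 2 — checking thresholds:
  Ben: 2 of 8 neighbours < 4, not yet.
  Dee: 1 of 7 neighbours < 4, not yet.
  Fay: 1 of 3 neighbours < 2, not yet.
  Hana: 2 of 8 neighbours ≥ 2, becomes infected.
  Kai: 2 of 5 neighbours < 3, not yet.
  Pia: 1 of 6 neighbours < 6, not yet.
Round 3 — checking thresholds:
  Ben: 3 of 8 neighbours < 4, not yet.
  Dee: 2 of 7 neighbours < 4, not yet.
  Eli: 1 of 5 neighbours < 5, not yet.
  Fay: 1 of 3 neighbours < 2, not yet.
  Gus: 1 of 3 neighbours < 2, not yet.
  Kai: 3 of 5 neighbours ≥ 3, becomes infected.
  Pia: 2 of 6 neighbours < 6, not yet.
Round 4 — checking thresholds:
  Ben: 4 of 8 neighbours ≥ 4, becomes infected.
  Dee: 2 of 7 neighbours < 4, not yet.
  Eli: 2 of 5 neighbours < 5, not yet.
  Fay: 1 of 3 neighbours < 2, not yet.
  Gus: 1 of 3 neighbours < 2, not yet.
  Pia: 2 of 6 neighbours < 6, not yet.
Round 5 — checking thresholds:
  Dee: 3 of 7 neighbours < 4, not yet.
  Eli: 3 of 5 neighbours < 5, not yet.
  Fay: 2 of 3 neighbours ≥ 2, becomes infected.
  Gus: 1 of 3 neighbours < 2, not yet.
  Pia: 3 of 6 neighbours < 6, not yet.
Round 6 — checking thresholds:
  Dee: 4 of 7 neighbours ≥ 4, becomes infected.
  Eli: 3 of 5 neighbours < 5, not yet.
  Gus: 1 of 3 neighbours < 2, not yet.
  Pia: 3 of 6 neighbours < 6, not yet.
Round 7 — checking thresholds:
  Eli: 4 of 5 neighbours < 5, not yet.
  Gus: 2 of 3 neighbours ≥ 2, becomes infected.
  Pia: 4 of 6 neighbours < 6, not yet.
Round 8 — no new infections; cascade stops.

7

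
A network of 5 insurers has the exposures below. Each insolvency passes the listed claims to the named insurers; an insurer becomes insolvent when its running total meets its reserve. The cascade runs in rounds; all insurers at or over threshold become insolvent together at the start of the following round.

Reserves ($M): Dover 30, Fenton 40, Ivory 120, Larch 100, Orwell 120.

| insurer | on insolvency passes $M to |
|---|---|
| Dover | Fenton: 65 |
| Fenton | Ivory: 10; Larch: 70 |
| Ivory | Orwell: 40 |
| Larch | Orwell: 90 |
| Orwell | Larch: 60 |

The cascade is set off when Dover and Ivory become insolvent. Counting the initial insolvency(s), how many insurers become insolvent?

Round 1 — Dover, Ivory become insolvent (initial).
  Fenton: +65 → 65 ≥ 40
  Orwell: +40 → 40 < 120
Round 2 — Fenton becomes insolvent.
  Larch: +70 → 70 < 100
No further insolvencies.

3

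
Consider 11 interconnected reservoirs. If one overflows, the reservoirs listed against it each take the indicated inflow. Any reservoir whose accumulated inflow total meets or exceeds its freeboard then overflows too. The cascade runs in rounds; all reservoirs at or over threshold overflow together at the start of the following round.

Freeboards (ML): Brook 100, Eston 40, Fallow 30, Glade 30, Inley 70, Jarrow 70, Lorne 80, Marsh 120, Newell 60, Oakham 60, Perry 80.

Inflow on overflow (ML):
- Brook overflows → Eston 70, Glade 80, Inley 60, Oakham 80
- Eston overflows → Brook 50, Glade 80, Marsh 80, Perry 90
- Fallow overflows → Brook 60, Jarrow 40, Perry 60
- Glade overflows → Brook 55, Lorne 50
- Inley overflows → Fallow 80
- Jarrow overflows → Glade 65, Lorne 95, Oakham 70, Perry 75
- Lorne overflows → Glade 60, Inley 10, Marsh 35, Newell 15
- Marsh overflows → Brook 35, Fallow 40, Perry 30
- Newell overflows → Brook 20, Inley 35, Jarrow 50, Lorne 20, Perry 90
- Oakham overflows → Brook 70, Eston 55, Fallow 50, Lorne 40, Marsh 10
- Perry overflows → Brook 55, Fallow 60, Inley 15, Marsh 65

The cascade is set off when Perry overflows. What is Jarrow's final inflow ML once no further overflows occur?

40

Round 1 — Perry overflows (initial).
  Brook: +55 → 55 < 100
  Fallow: +60 → 60 ≥ 30
  Inley: +15 → 15 < 70
  Marsh: +65 → 65 < 120
Round 2 — Fallow overflows.
  Brook: +60 → 115 ≥ 100
  Jarrow: +40 → 40 < 70
Round 3 — Brook overflows.
  Eston: +70 → 70 ≥ 40
  Glade: +80 → 80 ≥ 30
  Inley: +60 → 75 ≥ 70
  Oakham: +80 → 80 ≥ 60
Round 4 — Eston, Glade, Inley, Oakham overflow.
  Lorne: +50+40 → 90 ≥ 80
  Marsh: +80+10 → 155 ≥ 120
Round 5 — Lorne, Marsh overflow.
  Newell: +15 → 15 < 60
No further overflows.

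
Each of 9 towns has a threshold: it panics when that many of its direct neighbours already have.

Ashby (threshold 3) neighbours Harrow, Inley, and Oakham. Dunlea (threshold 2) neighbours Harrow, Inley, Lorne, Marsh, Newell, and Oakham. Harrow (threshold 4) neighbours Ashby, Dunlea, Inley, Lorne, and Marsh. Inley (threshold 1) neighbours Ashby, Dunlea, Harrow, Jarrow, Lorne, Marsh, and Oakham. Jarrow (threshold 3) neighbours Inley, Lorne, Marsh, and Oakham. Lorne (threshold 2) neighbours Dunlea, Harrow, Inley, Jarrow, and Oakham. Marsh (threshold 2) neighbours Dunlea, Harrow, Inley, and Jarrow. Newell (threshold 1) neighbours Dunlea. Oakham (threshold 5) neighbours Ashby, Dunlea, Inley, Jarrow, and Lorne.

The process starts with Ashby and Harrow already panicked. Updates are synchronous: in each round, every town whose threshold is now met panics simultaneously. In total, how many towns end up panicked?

Round 1 — Ashby, Harrow panic (initial).
Round 2 — checking thresholds:
  Dunlea: 1 of 6 neighbours < 2, holds.
  Inley: 2 of 7 neighbours ≥ 1, panics.
  Lorne: 1 of 5 neighbours < 2, holds.
  Marsh: 1 of 4 neighbours < 2, holds.
  Oakham: 1 of 5 neighbours < 5, holds.
Round 3 — checking thresholds:
  Dunlea: 2 of 6 neighbours ≥ 2, panics.
  Jarrow: 1 of 4 neighbours < 3, holds.
  Lorne: 2 of 5 neighbours ≥ 2, panics.
  Marsh: 2 of 4 neighbours ≥ 2, panics.
  Oakham: 2 of 5 neighbours < 5, holds.
Round 4 — checking thresholds:
  Jarrow: 3 of 4 neighbours ≥ 3, panics.
  Newell: 1 of 1 neighbours ≥ 1, panics.
  Oakham: 4 of 5 neighbours < 5, holds.
Round 5 — checking thresholds:
  Oakham: 5 of 5 neighbours ≥ 5, panics.
Round 6 — no new panics; cascade stops.

9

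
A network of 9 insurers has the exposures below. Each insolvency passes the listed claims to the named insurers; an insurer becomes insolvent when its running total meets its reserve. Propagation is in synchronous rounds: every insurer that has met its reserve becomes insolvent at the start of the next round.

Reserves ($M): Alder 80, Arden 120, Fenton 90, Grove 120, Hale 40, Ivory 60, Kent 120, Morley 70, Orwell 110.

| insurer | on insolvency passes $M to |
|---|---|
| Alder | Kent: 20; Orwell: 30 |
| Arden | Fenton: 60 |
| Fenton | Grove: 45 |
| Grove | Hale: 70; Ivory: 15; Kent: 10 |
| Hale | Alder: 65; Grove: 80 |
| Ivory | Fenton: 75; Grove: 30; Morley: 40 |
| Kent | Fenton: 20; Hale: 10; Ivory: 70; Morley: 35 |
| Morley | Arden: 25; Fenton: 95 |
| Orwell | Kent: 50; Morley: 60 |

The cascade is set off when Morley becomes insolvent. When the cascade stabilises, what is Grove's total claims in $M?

Round 1 — Morley becomes insolvent (initial).
  Arden: +25 → 25 < 120
  Fenton: +95 → 95 ≥ 90
Round 2 — Fenton becomes insolvent.
  Grove: +45 → 45 < 120
No further insolvencies.

45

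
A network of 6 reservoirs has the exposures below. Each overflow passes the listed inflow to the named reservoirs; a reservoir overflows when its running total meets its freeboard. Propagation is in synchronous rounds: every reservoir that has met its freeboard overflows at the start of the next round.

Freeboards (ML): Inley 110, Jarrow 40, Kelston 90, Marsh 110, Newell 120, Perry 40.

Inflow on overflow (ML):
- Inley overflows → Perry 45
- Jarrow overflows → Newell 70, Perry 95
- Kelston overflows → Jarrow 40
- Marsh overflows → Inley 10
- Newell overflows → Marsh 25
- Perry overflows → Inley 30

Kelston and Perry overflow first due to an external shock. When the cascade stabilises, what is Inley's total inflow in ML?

Round 1 — Kelston, Perry overflow (initial).
  Inley: +30 → 30 < 110
  Jarrow: +40 → 40 ≥ 40
Round 2 — Jarrow overflows.
  Newell: +70 → 70 < 120
No further overflows.

30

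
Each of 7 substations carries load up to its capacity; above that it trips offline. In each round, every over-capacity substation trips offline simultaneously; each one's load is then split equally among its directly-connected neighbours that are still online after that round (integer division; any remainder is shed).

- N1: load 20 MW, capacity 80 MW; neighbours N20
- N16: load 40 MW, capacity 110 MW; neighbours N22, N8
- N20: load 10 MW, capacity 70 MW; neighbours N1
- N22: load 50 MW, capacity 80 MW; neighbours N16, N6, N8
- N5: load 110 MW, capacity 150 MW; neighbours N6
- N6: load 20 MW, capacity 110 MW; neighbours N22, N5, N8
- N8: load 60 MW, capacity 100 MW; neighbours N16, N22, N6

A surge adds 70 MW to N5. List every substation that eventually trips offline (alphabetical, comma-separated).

Round 1 — N5 at 180 > 150. N5 trips offline.
  N5 sheds 180 MW to N6: 180 each.
    N6: 20+180 = 200 > 110
Round 2 — N6 trips offline.
  N6 sheds 200 MW to N22, N8: 100 each.
    N22: 50+100 = 150 > 80
    N8: 60+100 = 160 > 100
Round 3 — N22, N8 trip offline.
  N22 sheds 150 MW to N16: 150 each.
    N16: 40+150 = 190 > 110
  N8 sheds 160 MW to N16: 160 each.
    N16: 190+160 = 350 > 110
Round 4 — N16 trips offline.
  N16 sheds 350 MW: no online neighbours, lost.
No further trips.

N16, N22, N5, N6, N8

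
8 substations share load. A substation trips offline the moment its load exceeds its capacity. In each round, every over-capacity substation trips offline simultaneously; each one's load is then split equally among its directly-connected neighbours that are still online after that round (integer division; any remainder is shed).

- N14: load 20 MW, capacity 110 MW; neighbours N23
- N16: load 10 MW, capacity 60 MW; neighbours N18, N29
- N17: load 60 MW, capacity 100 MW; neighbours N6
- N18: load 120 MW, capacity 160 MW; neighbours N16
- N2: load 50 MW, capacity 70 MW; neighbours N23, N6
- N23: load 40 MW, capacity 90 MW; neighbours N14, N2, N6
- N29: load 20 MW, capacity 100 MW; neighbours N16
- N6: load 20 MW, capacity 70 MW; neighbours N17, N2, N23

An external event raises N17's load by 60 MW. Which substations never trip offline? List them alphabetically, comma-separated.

N16, N18, N29

Round 1 — N17 at 120 > 100. N17 trips offline.
  N17 sheds 120 MW to N6: 120 each.
    N6: 20+120 = 140 > 70
Round 2 — N6 trips offline.
  N6 sheds 140 MW to N2, N23: 70 each.
    N2: 50+70 = 120 > 70
    N23: 40+70 = 110 > 90
Round 3 — N2, N23 trip offline.
  N2 sheds 120 MW: no online neighbours, lost.
  N23 sheds 110 MW to N14: 110 each.
    N14: 20+110 = 130 > 110
Round 4 — N14 trips offline.
  N14 sheds 130 MW: no online neighbours, lost.
No further trips.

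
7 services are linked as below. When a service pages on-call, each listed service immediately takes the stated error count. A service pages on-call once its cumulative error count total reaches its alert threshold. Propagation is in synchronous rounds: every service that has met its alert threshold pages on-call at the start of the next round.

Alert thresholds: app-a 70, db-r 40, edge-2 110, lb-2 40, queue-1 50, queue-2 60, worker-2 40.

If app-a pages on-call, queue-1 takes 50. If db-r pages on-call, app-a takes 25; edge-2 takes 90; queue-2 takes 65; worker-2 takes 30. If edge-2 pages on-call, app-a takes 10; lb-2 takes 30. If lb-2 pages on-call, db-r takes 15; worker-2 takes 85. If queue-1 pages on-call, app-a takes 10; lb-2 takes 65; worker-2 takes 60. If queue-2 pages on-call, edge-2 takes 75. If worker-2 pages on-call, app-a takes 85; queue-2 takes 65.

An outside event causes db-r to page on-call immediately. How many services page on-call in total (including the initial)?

3

Round 1 — db-r pages on-call (initial).
  app-a: +25 → 25 < 70
  edge-2: +90 → 90 < 110
  queue-2: +65 → 65 ≥ 60
  worker-2: +30 → 30 < 40
Round 2 — queue-2 pages on-call.
  edge-2: +75 → 165 ≥ 110
Round 3 — edge-2 pages on-call.
  app-a: +10 → 35 < 70
  lb-2: +30 → 30 < 40
No further pages.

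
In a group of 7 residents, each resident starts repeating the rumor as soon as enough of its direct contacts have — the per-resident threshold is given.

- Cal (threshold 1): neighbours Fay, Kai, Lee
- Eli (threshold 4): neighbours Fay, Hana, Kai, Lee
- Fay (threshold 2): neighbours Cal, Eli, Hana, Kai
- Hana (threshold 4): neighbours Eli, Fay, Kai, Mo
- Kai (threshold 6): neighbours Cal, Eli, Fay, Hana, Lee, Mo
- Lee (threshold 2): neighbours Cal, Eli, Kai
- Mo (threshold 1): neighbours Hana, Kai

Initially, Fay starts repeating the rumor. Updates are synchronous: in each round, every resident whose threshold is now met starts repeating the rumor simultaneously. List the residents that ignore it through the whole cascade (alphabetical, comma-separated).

Eli, Hana, Kai, Lee, Mo

Round 1 — Fay starts repeating the rumor (initial).
Round 2 — checking thresholds:
  Cal: 1 of 3 neighbours ≥ 1, starts repeating the rumor.
  Eli: 1 of 4 neighbours < 4, not yet.
  Hana: 1 of 4 neighbours < 4, not yet.
  Kai: 1 of 6 neighbours < 6, not yet.
Round 3 — no new spreads; cascade stops.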